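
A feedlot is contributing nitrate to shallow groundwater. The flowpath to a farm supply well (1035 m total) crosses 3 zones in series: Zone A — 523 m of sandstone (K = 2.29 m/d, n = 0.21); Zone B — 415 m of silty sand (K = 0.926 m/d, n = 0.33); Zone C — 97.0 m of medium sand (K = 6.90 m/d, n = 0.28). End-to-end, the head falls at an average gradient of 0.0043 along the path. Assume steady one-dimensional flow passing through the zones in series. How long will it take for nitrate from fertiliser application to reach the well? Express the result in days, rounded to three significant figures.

Continuity: the same q passes through each zone, so ΔH = q·Σ(L_j/K_j) — the zones act as resistances in series.
Σ(L/K) = 523/2.29 + 415/0.926 + 97.0/6.90 = 228.4 + 448.2 + 14.06 = 690.6 d
K_eq = L_total / Σ(L/K) = 1035 / 690.6 = 1.499 m/d
q = K_eq · i = 1.499 × 0.0043 = 0.006444 m/d (same in every zone)
Zone A: v = q/n = 0.006444/0.21 = 0.03069 m/d → t_A = 523/0.03069 = 17040 d
Zone B: v = q/n = 0.006444/0.33 = 0.01953 m/d → t_B = 415/0.01953 = 21250 d
Zone C: v = q/n = 0.006444/0.28 = 0.02302 m/d → t_C = 97.0/0.02302 = 4215 d
Total t = 17040 + 21250 + 4215 = 42510 d

42500 days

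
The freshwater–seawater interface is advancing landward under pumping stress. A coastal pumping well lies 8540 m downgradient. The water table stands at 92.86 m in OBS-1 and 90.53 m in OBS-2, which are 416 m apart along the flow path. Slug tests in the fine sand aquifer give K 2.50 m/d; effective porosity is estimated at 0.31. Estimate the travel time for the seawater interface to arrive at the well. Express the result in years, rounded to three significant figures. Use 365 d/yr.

518 years

Hydraulic gradient i = (92.86 − 90.53) / 416 = 2.33 / 416 = 0.005601
q = Ki = 2.50 × 0.005601 = 0.01400 m/d
Average linear velocity = 0.01400 / 0.31 = 0.04517 m/d
t = L / v = 8540 / 0.04517 = 189100 d
   = 189100 / 365 = 518 yr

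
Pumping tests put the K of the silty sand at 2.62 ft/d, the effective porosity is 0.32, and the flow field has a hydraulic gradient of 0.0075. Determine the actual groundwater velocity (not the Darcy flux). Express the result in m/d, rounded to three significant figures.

0.0187 m/d

K = 2.62 ft/d × 0.3048 = 0.7986 m/d
Darcy flux q = K·i = 0.7986 × 0.0075 = 0.005989 m/d
v = Ki/n = 0.7986·0.0075/0.32 = 0.01872 m/d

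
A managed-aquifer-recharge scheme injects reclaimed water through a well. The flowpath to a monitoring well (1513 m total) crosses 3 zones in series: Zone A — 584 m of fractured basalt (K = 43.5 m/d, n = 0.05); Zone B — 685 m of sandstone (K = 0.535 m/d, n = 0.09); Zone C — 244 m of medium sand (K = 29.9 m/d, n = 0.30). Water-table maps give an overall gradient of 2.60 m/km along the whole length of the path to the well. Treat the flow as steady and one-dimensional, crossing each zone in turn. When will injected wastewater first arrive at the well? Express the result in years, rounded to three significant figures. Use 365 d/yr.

For zones in series the flux q is common to all zones; the equivalent conductivity is the harmonic (thickness-weighted) mean, K_eq = L_total / Σ(L_j/K_j).
Σ(L/K) = 584/43.5 + 685/0.535 + 244/29.9 = 13.43 + 1280 + 8.161 = 1302 d
K_eq = L_total / Σ(L/K) = 1513 / 1302 = 1.162 m/d
q = K_eq · i = 1.162 × 0.0026 = 0.003021 m/d (same in every zone)
Zone A: v = q/n = 0.003021/0.05 = 0.06043 m/d → t_A = 584/0.06043 = 9664 d
Zone B: v = q/n = 0.003021/0.09 = 0.03357 m/d → t_B = 685/0.03357 = 20400 d
Zone C: v = q/n = 0.003021/0.30 = 0.01007 m/d → t_C = 244/0.01007 = 24230 d
Total t = 9664 + 20400 + 24230 = 54300 d
   = 54300 / 365 = 149 yr

149 years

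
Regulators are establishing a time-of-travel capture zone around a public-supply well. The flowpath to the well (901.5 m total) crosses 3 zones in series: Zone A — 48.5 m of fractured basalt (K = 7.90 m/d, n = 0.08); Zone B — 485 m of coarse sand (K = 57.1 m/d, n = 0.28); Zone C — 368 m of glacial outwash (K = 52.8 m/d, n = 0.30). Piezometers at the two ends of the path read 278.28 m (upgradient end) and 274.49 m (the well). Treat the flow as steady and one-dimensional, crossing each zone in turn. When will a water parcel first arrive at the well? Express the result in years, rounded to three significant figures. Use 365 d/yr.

Total head drop ΔH = 278.28 − 274.49 = 3.79 m
Steady 1-D flow in series ⇒ the Darcy flux q is identical in every zone and the zone head losses add (resistances L/K in series).
Σ(L/K) = 48.5/7.90 + 485/57.1 + 368/52.8 = 6.139 + 8.494 + 6.970 = 21.60 d
q = ΔH / Σ(L/K) = 3.79 / 21.60 = 0.1754 m/d (same in every zone)
Zone A: v = q/n = 0.1754/0.08 = 2.193 m/d → t_A = 48.5/2.193 = 22.12 d
Zone B: v = q/n = 0.1754/0.28 = 0.6266 m/d → t_B = 485/0.6266 = 774.1 d
Zone C: v = q/n = 0.1754/0.30 = 0.5848 m/d → t_C = 368/0.5848 = 629.3 d
Total t = 22.12 + 774.1 + 629.3 = 1425 d
   = 1425 / 365 = 3.91 yr

3.91 years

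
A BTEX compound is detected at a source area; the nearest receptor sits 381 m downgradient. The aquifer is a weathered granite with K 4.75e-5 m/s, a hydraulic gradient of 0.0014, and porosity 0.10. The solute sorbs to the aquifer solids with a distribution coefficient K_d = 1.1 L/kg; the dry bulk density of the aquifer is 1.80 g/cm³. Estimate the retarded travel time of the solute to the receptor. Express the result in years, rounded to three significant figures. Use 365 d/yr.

378 years

K = 4.75e-5 m/s × 86400 s/d = 4.104 m/d
q = Ki = 4.104 × 0.0014 = 0.005746 m/d
v = Ki/n = 4.104·0.0014/0.10 = 0.05746 m/d
Retardation R = 1 + ρ_b·K_d/n = 1 + 1.80×1.1/0.10 = 20.80
Contaminant velocity v_c = v/R = 0.05746/20.80 = 0.002762 m/d
t = L/v_c = 381/0.002762 = 137900 d
   = 137900/365 = 378 yr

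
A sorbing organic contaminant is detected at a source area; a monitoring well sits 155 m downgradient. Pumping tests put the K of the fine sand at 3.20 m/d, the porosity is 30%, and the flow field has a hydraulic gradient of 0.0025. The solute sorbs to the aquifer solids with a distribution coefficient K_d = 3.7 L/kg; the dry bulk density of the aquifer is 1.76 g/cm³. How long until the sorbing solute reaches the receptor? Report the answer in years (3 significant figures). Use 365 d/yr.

Darcy flux q = K·i = 3.20 × 0.0025 = 0.008000 m/d
v_s = q/n_e = 0.008000/0.30 = 0.02667 m/d
Retardation R = 1 + ρ_b·K_d/n = 1 + 1.76×3.7/0.30 = 22.71
Contaminant velocity v_c = v/R = 0.02667/22.71 = 0.001174 m/d
t = L/v_c = 155/0.001174 = 132000 d
   = 132000/365 = 362 yr

362 years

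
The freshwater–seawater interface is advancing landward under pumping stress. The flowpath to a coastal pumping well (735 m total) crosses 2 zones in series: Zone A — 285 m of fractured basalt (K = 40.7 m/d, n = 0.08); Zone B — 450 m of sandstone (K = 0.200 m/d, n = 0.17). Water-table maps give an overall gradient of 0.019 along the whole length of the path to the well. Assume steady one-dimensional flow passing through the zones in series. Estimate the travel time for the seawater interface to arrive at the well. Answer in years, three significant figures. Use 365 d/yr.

44.0 years

For zones in series the flux q is common to all zones; the equivalent conductivity is the harmonic (thickness-weighted) mean, K_eq = L_total / Σ(L_j/K_j).
Σ(L/K) = 285/40.7 + 450/0.200 = 7.002 + 2250 = 2257 d
K_eq = L_total / Σ(L/K) = 735 / 2257 = 0.3257 m/d
q = K_eq · i = 0.3257 × 0.019 = 0.006187 m/d (same in every zone)
Zone A: v = q/n = 0.006187/0.08 = 0.07734 m/d → t_A = 285/0.07734 = 3685 d
Zone B: v = q/n = 0.006187/0.17 = 0.03640 m/d → t_B = 450/0.03640 = 12360 d
Total t = 3685 + 12360 = 16050 d
   = 16050 / 365 = 44.0 yr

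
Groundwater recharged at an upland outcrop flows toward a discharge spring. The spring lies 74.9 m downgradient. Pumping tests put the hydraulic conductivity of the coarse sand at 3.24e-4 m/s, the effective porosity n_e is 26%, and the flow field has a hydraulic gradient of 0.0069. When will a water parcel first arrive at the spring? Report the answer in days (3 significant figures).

101 days

K = 3.24e-4 m/s × 86400 s/d = 27.99 m/d
Specific discharge q = 27.99 × 0.0069 = 0.1932 m/d
v_s = q/n_e = 0.1932/0.26 = 0.7429 m/d
t = L / v = 74.9 / 0.7429 = 100.8 d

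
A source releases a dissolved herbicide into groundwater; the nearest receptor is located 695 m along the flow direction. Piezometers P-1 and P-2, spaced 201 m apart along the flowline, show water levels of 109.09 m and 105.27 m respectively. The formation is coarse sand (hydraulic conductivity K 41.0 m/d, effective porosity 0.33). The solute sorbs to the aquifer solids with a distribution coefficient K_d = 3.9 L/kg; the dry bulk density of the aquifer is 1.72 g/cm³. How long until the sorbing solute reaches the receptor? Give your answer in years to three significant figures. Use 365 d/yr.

Hydraulic gradient i = (109.09 − 105.27) / 201 = 3.82 / 201 = 0.01900
Specific discharge q = 41.0 × 0.01900 = 0.7792 m/d
Average linear velocity = 0.7792 / 0.33 = 2.361 m/d
Retardation R = 1 + ρ_b·K_d/n = 1 + 1.72×3.9/0.33 = 21.33
Contaminant velocity v_c = v/R = 2.361/21.33 = 0.1107 m/d
t = L/v_c = 695/0.1107 = 6277 d
   = 6277/365 = 17.2 yr

17.2 years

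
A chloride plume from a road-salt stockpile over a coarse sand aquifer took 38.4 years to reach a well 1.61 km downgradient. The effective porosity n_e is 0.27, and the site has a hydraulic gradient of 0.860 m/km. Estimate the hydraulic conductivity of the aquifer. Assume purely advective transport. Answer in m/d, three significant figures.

t = 38.4 years = 14020 d
L = 1.61 km = 1610 m
v = L / t = 1610 / 14020 = 0.1149 m/d
K = v · n / i = 0.1149 × 0.27 / 8.6e-4 = 36.1 m/d

36.1 m/d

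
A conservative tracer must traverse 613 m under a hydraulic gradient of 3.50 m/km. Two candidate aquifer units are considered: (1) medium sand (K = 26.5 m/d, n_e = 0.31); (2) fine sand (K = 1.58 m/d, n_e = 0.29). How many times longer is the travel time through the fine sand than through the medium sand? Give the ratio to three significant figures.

Unit 1 (medium sand): v = 26.5×0.0035/0.31 = 0.2992 m/d, t = 613/0.2992 = 2049 d
Unit 2 (fine sand): v = 1.58×0.0035/0.29 = 0.01907 m/d, t = 613/0.01907 = 32150 d
t(fine sand) / t(medium sand) = 32150/2049 = 15.7

15.7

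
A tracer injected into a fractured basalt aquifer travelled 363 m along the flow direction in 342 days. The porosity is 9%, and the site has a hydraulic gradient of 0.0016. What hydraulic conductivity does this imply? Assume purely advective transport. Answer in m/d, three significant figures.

59.7 m/d

v = L / t = 363 / 342 = 1.061 m/d
K = v · n / i = 1.061 × 0.09 / 0.0016 = 59.7 m/d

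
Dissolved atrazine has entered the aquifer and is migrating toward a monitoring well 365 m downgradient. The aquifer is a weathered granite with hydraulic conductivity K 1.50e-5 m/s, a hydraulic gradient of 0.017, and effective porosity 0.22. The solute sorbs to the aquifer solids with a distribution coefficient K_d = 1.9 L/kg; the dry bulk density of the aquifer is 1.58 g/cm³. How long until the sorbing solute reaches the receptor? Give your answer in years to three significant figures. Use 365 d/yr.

K = 1.50e-5 m/s × 86400 s/d = 1.296 m/d
q = Ki = 1.296 × 0.017 = 0.02203 m/d
v = Ki/n = 1.296·0.017/0.22 = 0.1001 m/d
Retardation R = 1 + ρ_b·K_d/n = 1 + 1.58×1.9/0.22 = 14.65
Contaminant velocity v_c = v/R = 0.1001/14.65 = 0.006838 m/d
t = L/v_c = 365/0.006838 = 53380 d
   = 53380/365 = 146 yr

146 years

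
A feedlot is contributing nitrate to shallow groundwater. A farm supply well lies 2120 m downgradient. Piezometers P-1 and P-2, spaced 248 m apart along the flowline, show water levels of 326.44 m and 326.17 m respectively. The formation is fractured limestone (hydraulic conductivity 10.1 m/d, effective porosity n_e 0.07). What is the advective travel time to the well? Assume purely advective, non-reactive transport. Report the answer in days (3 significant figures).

Hydraulic gradient i = (326.44 − 326.17) / 248 = 0.27 / 248 = 0.001089
q = Ki = 10.1 × 0.001089 = 0.01100 m/d
v = Ki/n = 10.1·0.001089/0.07 = 0.1571 m/d
t = L / v = 2120 / 0.1571 = 13500 d

13500 days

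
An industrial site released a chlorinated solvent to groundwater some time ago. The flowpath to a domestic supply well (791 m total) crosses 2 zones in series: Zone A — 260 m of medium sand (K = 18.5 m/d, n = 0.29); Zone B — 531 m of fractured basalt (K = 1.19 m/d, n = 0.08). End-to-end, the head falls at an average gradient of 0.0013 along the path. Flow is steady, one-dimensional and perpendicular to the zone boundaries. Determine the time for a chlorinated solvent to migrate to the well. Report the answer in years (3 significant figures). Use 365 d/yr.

Steady 1-D flow in series ⇒ the Darcy flux q is identical in every zone and the zone head losses add (resistances L/K in series).
Σ(L/K) = 260/18.5 + 531/1.19 = 14.05 + 446.2 = 460.3 d
K_eq = L_total / Σ(L/K) = 791 / 460.3 = 1.719 m/d
q = K_eq · i = 1.719 × 0.0013 = 0.002234 m/d (same in every zone)
Zone A: v = q/n = 0.002234/0.29 = 0.007704 m/d → t_A = 260/0.007704 = 33750 d
Zone B: v = q/n = 0.002234/0.08 = 0.02793 m/d → t_B = 531/0.02793 = 19010 d
Total t = 33750 + 19010 = 52760 d
   = 52760 / 365 = 145 yr

145 years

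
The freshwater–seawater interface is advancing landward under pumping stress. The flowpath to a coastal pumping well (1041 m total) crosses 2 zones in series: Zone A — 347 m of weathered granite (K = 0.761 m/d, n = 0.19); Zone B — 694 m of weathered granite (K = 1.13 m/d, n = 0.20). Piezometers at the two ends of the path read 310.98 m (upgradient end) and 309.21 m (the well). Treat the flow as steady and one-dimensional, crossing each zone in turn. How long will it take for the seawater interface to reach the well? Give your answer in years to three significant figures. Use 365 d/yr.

Total head drop ΔH = 310.98 − 309.21 = 1.77 m
Steady 1-D flow in series ⇒ the Darcy flux q is identical in every zone and the zone head losses add (resistances L/K in series).
Σ(L/K) = 347/0.761 + 694/1.13 = 456.0 + 614.2 = 1070 d
q = ΔH / Σ(L/K) = 1.77 / 1070 = 0.001654 m/d (same in every zone)
Zone A: v = q/n = 0.001654/0.19 = 0.008705 m/d → t_A = 347/0.008705 = 39860 d
Zone B: v = q/n = 0.001654/0.20 = 0.008270 m/d → t_B = 694/0.008270 = 83920 d
Total t = 39860 + 83920 = 123800 d
   = 123800 / 365 = 339 yr

339 years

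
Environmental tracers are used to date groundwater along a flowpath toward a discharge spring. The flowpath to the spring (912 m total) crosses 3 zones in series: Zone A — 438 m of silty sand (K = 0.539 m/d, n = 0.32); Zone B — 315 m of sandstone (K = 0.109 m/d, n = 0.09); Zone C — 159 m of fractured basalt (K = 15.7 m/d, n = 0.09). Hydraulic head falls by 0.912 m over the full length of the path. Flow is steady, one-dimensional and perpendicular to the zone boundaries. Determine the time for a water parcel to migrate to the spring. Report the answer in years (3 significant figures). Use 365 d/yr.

2040 years

Steady 1-D flow in series ⇒ the Darcy flux q is identical in every zone and the zone head losses add (resistances L/K in series).
Σ(L/K) = 438/0.539 + 315/0.109 + 159/15.7 = 812.6 + 2890 + 10.13 = 3713 d
q = ΔH / Σ(L/K) = 0.912 / 3713 = 2.456e-4 m/d (same in every zone)
Zone A: v = q/n = 2.456e-4/0.32 = 7.676e-4 m/d → t_A = 438/7.676e-4 = 570600 d
Zone B: v = q/n = 2.456e-4/0.09 = 0.002729 m/d → t_B = 315/0.002729 = 115400 d
Zone C: v = q/n = 2.456e-4/0.09 = 0.002729 m/d → t_C = 159/0.002729 = 58250 d
Total t = 570600 + 115400 + 58250 = 744200 d
   = 744200 / 365 = 2040 yr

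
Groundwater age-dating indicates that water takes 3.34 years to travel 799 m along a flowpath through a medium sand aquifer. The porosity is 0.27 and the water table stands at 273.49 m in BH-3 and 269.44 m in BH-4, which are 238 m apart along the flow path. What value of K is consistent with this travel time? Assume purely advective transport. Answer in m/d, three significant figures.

10.4 m/d

Hydraulic gradient i = (273.49 − 269.44) / 238 = 4.05 / 238 = 0.01702
t = 3.34 years = 1219 d
v = L / t = 799 / 1219 = 0.6554 m/d
K = v · n / i = 0.6554 × 0.27 / 0.01702 = 10.4 m/d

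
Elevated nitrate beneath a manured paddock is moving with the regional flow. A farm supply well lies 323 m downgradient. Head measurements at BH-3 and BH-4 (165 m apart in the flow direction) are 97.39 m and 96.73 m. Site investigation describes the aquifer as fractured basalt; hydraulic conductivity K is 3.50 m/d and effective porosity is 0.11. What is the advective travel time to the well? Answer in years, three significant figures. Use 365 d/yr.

6.95 years

Hydraulic gradient i = (97.39 − 96.73) / 165 = 0.66 / 165 = 0.004000
Specific discharge q = 3.50 × 0.004000 = 0.01400 m/d
v = Ki/n = 3.50·0.004000/0.11 = 0.1273 m/d
t = L / v = 323 / 0.1273 = 2538 d
   = 2538 / 365 = 6.95 yr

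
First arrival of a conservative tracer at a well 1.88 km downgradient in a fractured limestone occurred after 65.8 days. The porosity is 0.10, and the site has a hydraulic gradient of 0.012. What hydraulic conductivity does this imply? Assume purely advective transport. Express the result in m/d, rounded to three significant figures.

L = 1.88 km = 1880 m
v = L / t = 1880 / 65.8 = 28.57 m/d
K = v · n / i = 28.57 × 0.10 / 0.012 = 238 m/d

238 m/d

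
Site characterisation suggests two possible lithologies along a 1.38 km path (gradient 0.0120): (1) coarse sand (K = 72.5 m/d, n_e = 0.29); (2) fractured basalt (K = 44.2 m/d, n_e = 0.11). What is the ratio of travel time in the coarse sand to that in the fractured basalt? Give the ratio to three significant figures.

1.61

Unit 1 (coarse sand): v = 72.5×0.012/0.29 = 3.000 m/d, t = 1380/3.000 = 460.0 d
Unit 2 (fractured basalt): v = 44.2×0.012/0.11 = 4.822 m/d, t = 1380/4.822 = 286.2 d
t(coarse sand) / t(fractured basalt) = 460.0/286.2 = 1.61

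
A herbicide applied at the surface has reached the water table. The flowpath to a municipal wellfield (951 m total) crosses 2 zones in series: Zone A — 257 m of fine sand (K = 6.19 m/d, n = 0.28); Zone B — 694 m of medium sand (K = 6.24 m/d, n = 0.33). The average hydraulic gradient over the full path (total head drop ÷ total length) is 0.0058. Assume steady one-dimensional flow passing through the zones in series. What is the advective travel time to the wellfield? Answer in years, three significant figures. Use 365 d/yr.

22.8 years

For zones in series the flux q is common to all zones; the equivalent conductivity is the harmonic (thickness-weighted) mean, K_eq = L_total / Σ(L_j/K_j).
Σ(L/K) = 257/6.19 + 694/6.24 = 41.52 + 111.2 = 152.7 d
K_eq = L_total / Σ(L/K) = 951 / 152.7 = 6.226 m/d
q = K_eq · i = 6.226 × 0.0058 = 0.03611 m/d (same in every zone)
Zone A: v = q/n = 0.03611/0.28 = 0.1290 m/d → t_A = 257/0.1290 = 1993 d
Zone B: v = q/n = 0.03611/0.33 = 0.1094 m/d → t_B = 694/0.1094 = 6342 d
Total t = 1993 + 6342 = 8334 d
   = 8334 / 365 = 22.8 yr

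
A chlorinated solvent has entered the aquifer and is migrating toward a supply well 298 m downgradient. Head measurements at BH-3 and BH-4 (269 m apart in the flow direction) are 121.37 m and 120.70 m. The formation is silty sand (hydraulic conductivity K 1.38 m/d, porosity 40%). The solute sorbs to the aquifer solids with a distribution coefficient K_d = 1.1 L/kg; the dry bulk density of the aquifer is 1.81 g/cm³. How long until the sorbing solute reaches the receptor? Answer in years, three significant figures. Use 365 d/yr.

568 years

Hydraulic gradient i = (121.37 − 120.70) / 269 = 0.67 / 269 = 0.002491
Darcy flux q = K·i = 1.38 × 0.002491 = 0.003437 m/d
Seepage velocity v = q / n = 0.003437 / 0.40 = 0.008593 m/d
Retardation R = 1 + ρ_b·K_d/n = 1 + 1.81×1.1/0.40 = 5.978
Contaminant velocity v_c = v/R = 0.008593/5.978 = 0.001438 m/d
t = L/v_c = 298/0.001438 = 207300 d
   = 207300/365 = 568 yr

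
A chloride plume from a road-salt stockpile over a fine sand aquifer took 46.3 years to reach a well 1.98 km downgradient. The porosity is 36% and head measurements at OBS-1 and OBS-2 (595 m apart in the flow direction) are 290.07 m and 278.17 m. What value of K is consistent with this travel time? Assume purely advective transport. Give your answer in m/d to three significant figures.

2.11 m/d

Hydraulic gradient i = (290.07 − 278.17) / 595 = 11.90 / 595 = 0.02000
t = 46.3 years = 16900 d
L = 1.98 km = 1980 m
v = L / t = 1980 / 16900 = 0.1172 m/d
K = v · n / i = 0.1172 × 0.36 / 0.02000 = 2.11 m/d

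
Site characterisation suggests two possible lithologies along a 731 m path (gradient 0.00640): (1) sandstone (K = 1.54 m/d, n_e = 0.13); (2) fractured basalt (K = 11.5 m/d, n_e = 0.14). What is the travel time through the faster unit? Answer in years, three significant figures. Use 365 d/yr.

3.81 years

Unit 1 (sandstone): v = 1.54×0.0064/0.13 = 0.07582 m/d, t = 731/0.07582 = 9642 d
Unit 2 (fractured basalt): v = 11.5×0.0064/0.14 = 0.5257 m/d, t = 731/0.5257 = 1390 d
Faster: 1390 d / 365 = 3.81 yr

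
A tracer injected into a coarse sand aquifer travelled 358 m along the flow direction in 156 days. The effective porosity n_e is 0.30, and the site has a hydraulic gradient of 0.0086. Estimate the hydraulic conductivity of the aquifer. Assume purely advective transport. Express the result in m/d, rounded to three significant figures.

80.1 m/d

v = L / t = 358 / 156 = 2.295 m/d
K = v · n / i = 2.295 × 0.30 / 0.0086 = 80.1 m/d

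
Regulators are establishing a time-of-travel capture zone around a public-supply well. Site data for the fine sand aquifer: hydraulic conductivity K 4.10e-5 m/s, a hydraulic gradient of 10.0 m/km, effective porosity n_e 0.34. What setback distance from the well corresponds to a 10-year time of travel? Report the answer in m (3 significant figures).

380 m

K = 4.10e-5 m/s × 86400 s/d = 3.542 m/d
q = Ki = 3.542 × 0.010 = 0.03542 m/d
Average linear velocity = 0.03542 / 0.34 = 0.1042 m/d
T = 10 yr × 365 = 3650 d
L = v × T = 0.1042 × 3650 = 380.3 m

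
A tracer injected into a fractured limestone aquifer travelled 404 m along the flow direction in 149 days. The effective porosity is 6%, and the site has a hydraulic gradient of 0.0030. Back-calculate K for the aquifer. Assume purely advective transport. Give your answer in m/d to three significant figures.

v = L / t = 404 / 149 = 2.711 m/d
K = v · n / i = 2.711 × 0.06 / 0.0030 = 54.2 m/d

54.2 m/d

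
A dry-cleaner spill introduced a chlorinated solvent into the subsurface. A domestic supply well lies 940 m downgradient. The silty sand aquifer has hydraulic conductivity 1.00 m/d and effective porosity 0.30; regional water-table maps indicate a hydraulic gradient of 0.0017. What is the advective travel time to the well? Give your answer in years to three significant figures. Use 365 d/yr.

q = Ki = 1.00 × 0.0017 = 0.001700 m/d
v = Ki/n = 1.00·0.0017/0.30 = 0.005667 m/d
t = L / v = 940 / 0.005667 = 165900 d
   = 165900 / 365 = 454 yr

454 years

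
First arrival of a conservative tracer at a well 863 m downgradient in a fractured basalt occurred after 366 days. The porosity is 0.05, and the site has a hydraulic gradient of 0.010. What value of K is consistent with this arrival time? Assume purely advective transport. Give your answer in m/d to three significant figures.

v = L / t = 863 / 366 = 2.358 m/d
K = v · n / i = 2.358 × 0.05 / 0.010 = 11.8 m/d

11.8 m/d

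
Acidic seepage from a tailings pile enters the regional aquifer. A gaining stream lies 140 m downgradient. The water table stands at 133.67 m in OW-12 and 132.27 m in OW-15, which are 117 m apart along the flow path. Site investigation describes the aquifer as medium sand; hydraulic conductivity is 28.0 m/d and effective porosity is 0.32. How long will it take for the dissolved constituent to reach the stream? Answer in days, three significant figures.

134 days

Hydraulic gradient i = (133.67 − 132.27) / 117 = 1.40 / 117 = 0.01197
q = Ki = 28.0 × 0.01197 = 0.3350 m/d
Seepage velocity v = q / n = 0.3350 / 0.32 = 1.047 m/d
t = L / v = 140 / 1.047 = 133.7 d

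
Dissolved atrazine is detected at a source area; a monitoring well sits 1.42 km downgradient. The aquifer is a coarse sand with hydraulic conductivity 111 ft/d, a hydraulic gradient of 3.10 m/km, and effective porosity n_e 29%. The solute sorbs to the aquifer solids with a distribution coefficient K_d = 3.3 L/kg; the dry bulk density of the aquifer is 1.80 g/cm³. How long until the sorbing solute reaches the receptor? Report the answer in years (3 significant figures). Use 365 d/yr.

K = 111 ft/d × 0.3048 = 33.83 m/d
Darcy flux q = K·i = 33.83 × 0.0031 = 0.1049 m/d
v_s = q/n_e = 0.1049/0.29 = 0.3617 m/d
Retardation R = 1 + ρ_b·K_d/n = 1 + 1.80×3.3/0.29 = 21.48
Contaminant velocity v_c = v/R = 0.3617/21.48 = 0.01683 m/d
L = 1.42 km = 1420 m
t = L/v_c = 1420/0.01683 = 84350 d
   = 84350/365 = 231 yr

231 years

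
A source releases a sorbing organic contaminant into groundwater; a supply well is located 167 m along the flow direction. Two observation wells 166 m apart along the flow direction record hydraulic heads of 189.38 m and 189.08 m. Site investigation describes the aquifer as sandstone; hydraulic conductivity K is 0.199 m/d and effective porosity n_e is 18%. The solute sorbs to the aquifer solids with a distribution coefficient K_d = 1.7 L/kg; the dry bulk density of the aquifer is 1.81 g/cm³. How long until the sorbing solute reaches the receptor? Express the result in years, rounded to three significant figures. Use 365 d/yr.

Hydraulic gradient i = (189.38 − 189.08) / 166 = 0.30 / 166 = 0.001807
Darcy flux q = K·i = 0.199 × 0.001807 = 3.596e-4 m/d
v_s = q/n_e = 3.596e-4/0.18 = 0.001998 m/d
Retardation R = 1 + ρ_b·K_d/n = 1 + 1.81×1.7/0.18 = 18.09
Contaminant velocity v_c = v/R = 0.001998/18.09 = 1.104e-4 m/d
t = L/v_c = 167/1.104e-4 = 1.512e6 d
   = 1.512e6/365 = 4140 yr

4140 years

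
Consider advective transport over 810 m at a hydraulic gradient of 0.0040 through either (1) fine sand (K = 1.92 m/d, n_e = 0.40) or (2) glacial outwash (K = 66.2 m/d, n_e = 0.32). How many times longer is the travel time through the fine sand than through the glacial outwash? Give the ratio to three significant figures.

Unit 1 (fine sand): v = 1.92×0.0040/0.40 = 0.01920 m/d, t = 810/0.01920 = 42190 d
Unit 2 (glacial outwash): v = 66.2×0.0040/0.32 = 0.8275 m/d, t = 810/0.8275 = 978.9 d
t(fine sand) / t(glacial outwash) = 42190/978.9 = 43.1

43.1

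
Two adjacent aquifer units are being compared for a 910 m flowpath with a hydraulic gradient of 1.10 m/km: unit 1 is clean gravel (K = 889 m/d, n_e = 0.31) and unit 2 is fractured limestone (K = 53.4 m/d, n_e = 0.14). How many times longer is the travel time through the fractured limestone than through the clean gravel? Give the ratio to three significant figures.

7.52

Unit 1 (clean gravel): v = 889×0.0011/0.31 = 3.155 m/d, t = 910/3.155 = 288.5 d
Unit 2 (fractured limestone): v = 53.4×0.0011/0.14 = 0.4196 m/d, t = 910/0.4196 = 2169 d
t(fractured limestone) / t(clean gravel) = 2169/288.5 = 7.52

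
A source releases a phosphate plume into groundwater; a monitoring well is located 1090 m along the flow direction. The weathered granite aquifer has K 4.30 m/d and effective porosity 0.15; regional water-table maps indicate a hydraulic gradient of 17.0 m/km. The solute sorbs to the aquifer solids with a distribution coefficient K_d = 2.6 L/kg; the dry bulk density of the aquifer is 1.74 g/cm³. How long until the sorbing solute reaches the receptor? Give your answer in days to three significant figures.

Specific discharge q = 4.30 × 0.017 = 0.07310 m/d
v_s = q/n_e = 0.07310/0.15 = 0.4873 m/d
Retardation R = 1 + ρ_b·K_d/n = 1 + 1.74×2.6/0.15 = 31.16
Contaminant velocity v_c = v/R = 0.4873/31.16 = 0.01564 m/d
t = L/v_c = 1090/0.01564 = 69690 d

69700 days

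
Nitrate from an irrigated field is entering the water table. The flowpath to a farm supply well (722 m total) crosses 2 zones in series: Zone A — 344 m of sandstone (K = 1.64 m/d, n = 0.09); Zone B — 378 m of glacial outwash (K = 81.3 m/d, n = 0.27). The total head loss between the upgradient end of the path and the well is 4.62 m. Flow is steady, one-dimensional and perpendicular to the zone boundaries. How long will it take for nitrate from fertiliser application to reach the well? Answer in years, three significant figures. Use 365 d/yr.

Steady 1-D flow in series ⇒ the Darcy flux q is identical in every zone and the zone head losses add (resistances L/K in series).
Σ(L/K) = 344/1.64 + 378/81.3 = 209.8 + 4.649 = 214.4 d
q = ΔH / Σ(L/K) = 4.62 / 214.4 = 0.02155 m/d (same in every zone)
Zone A: v = q/n = 0.02155/0.09 = 0.2394 m/d → t_A = 344/0.2394 = 1437 d
Zone B: v = q/n = 0.02155/0.27 = 0.07981 m/d → t_B = 378/0.07981 = 4736 d
Total t = 1437 + 4736 = 6173 d
   = 6173 / 365 = 16.9 yr

16.9 years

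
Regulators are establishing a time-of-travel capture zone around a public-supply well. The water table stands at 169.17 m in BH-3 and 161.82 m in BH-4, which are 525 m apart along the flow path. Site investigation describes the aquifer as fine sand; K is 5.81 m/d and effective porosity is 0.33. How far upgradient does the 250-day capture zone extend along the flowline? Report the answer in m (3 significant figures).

Hydraulic gradient i = (169.17 − 161.82) / 525 = 7.35 / 525 = 0.01400
Darcy flux q = K·i = 5.81 × 0.01400 = 0.08134 m/d
v = Ki/n = 5.81·0.01400/0.33 = 0.2465 m/d
L = v × T = 0.2465 × 250 = 61.62 m

61.6 m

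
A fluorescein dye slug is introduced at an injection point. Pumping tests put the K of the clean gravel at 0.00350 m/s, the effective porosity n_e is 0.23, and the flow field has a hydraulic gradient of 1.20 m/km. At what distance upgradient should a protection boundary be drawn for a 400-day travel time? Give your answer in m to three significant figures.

K = 0.00350 m/s × 86400 s/d = 302.4 m/d
q = Ki = 302.4 × 0.0012 = 0.3629 m/d
v_s = q/n_e = 0.3629/0.23 = 1.578 m/d
L = v × T = 1.578 × 400 = 631.1 m

631 m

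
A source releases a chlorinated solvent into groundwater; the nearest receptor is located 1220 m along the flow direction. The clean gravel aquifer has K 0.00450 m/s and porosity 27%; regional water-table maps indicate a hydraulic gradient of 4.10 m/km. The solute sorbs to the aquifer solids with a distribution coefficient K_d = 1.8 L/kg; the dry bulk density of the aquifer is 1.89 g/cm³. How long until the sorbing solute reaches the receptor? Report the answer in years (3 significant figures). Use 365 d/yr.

7.70 years

K = 0.00450 m/s × 86400 s/d = 388.8 m/d
Specific discharge q = 388.8 × 0.0041 = 1.594 m/d
Seepage velocity v = q / n = 1.594 / 0.27 = 5.904 m/d
Retardation R = 1 + ρ_b·K_d/n = 1 + 1.89×1.8/0.27 = 13.60
Contaminant velocity v_c = v/R = 5.904/13.60 = 0.4341 m/d
t = L/v_c = 1220/0.4341 = 2810 d
   = 2810/365 = 7.70 yr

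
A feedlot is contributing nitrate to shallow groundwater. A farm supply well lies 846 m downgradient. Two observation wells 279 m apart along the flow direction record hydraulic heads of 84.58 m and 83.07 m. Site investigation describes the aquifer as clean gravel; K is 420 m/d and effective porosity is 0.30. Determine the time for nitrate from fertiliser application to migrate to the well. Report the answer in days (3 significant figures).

Hydraulic gradient i = (84.58 − 83.07) / 279 = 1.51 / 279 = 0.005412
Darcy flux q = K·i = 420 × 0.005412 = 2.273 m/d
Seepage velocity v = q / n = 2.273 / 0.30 = 7.577 m/d
t = L / v = 846 / 7.577 = 111.7 d

112 days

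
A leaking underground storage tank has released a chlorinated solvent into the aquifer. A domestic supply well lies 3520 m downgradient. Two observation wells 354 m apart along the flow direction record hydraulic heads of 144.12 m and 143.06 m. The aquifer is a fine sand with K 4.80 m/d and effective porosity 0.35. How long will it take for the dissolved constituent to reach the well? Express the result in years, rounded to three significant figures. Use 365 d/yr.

Hydraulic gradient i = (144.12 − 143.06) / 354 = 1.06 / 354 = 0.002994
Darcy flux q = K·i = 4.80 × 0.002994 = 0.01437 m/d
v = Ki/n = 4.80·0.002994/0.35 = 0.04107 m/d
t = L / v = 3520 / 0.04107 = 85720 d
   = 85720 / 365 = 235 yr

235 years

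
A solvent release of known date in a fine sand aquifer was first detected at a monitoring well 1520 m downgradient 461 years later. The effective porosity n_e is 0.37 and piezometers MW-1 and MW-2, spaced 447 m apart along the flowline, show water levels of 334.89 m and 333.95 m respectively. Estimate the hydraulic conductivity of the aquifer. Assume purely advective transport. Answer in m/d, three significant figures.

Hydraulic gradient i = (334.89 − 333.95) / 447 = 0.94 / 447 = 0.002103
t = 461 years = 168300 d
v = L / t = 1520 / 168300 = 0.009033 m/d
K = v · n / i = 0.009033 × 0.37 / 0.002103 = 1.59 m/d

1.59 m/d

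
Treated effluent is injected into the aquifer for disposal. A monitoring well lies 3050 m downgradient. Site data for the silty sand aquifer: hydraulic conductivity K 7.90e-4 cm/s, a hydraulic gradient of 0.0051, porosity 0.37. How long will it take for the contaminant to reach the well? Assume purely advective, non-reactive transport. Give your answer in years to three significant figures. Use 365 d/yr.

888 years

K = 7.90e-4 cm/s × 864 = 0.6826 m/d
Darcy flux q = K·i = 0.6826 × 0.0051 = 0.003481 m/d
Seepage velocity v = q / n = 0.003481 / 0.37 = 0.009408 m/d
t = L / v = 3050 / 0.009408 = 324200 d
   = 324200 / 365 = 888 yr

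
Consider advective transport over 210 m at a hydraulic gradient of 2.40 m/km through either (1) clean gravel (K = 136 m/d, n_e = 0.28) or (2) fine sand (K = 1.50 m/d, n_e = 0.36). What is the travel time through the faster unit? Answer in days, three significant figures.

180 days

Unit 1 (clean gravel): v = 136×0.0024/0.28 = 1.166 m/d, t = 210/1.166 = 180.1 d
Unit 2 (fine sand): v = 1.50×0.0024/0.36 = 0.01000 m/d, t = 210/0.01000 = 21000 d
Faster unit: t = 180 d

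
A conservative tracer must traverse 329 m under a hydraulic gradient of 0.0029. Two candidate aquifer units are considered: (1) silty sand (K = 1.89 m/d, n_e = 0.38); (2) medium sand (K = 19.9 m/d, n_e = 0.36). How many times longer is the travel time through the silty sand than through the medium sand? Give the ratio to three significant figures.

Unit 1 (silty sand): v = 1.89×0.0029/0.38 = 0.01442 m/d, t = 329/0.01442 = 22810 d
Unit 2 (medium sand): v = 19.9×0.0029/0.36 = 0.1603 m/d, t = 329/0.1603 = 2052 d
t(silty sand) / t(medium sand) = 22810/2052 = 11.1

11.1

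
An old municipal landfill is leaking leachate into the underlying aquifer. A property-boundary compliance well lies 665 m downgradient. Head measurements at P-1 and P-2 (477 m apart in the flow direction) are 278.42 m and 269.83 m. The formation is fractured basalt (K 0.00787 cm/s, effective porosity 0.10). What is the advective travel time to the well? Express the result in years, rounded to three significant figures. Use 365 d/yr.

1.49 years

Hydraulic gradient i = (278.42 − 269.83) / 477 = 8.59 / 477 = 0.01801
K = 0.00787 cm/s × 864 = 6.800 m/d
q = Ki = 6.800 × 0.01801 = 0.1225 m/d
Seepage velocity v = q / n = 0.1225 / 0.10 = 1.225 m/d
t = L / v = 665 / 1.225 = 543.1 d
   = 543.1 / 365 = 1.49 yr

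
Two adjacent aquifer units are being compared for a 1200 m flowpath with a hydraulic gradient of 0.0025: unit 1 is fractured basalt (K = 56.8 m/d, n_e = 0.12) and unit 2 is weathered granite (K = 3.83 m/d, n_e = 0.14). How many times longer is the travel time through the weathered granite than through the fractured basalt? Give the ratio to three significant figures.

17.3

Unit 1 (fractured basalt): v = 56.8×0.0025/0.12 = 1.183 m/d, t = 1200/1.183 = 1014 d
Unit 2 (weathered granite): v = 3.83×0.0025/0.14 = 0.06839 m/d, t = 1200/0.06839 = 17550 d
t(weathered granite) / t(fractured basalt) = 17550/1014 = 17.3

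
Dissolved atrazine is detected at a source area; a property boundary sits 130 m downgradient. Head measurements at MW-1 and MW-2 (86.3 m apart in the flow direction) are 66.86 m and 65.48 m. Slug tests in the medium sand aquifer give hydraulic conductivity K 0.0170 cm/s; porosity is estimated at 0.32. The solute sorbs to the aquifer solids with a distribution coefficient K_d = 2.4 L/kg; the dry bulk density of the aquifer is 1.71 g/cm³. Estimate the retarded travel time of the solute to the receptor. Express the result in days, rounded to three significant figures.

2450 days

Hydraulic gradient i = (66.86 − 65.48) / 86.3 = 1.38 / 86.3 = 0.01599
K = 0.0170 cm/s × 864 = 14.69 m/d
q = Ki = 14.69 × 0.01599 = 0.2349 m/d
Average linear velocity = 0.2349 / 0.32 = 0.7340 m/d
Retardation R = 1 + ρ_b·K_d/n = 1 + 1.71×2.4/0.32 = 13.83
Contaminant velocity v_c = v/R = 0.7340/13.83 = 0.05309 m/d
t = L/v_c = 130/0.05309 = 2449 d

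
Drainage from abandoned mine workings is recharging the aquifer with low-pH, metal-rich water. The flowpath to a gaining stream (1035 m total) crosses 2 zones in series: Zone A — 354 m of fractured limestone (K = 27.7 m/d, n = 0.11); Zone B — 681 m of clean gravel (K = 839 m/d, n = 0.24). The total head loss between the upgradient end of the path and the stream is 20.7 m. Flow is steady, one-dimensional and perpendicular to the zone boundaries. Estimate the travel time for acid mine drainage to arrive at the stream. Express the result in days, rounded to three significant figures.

Continuity: the same q passes through each zone, so ΔH = q·Σ(L_j/K_j) — the zones act as resistances in series.
Σ(L/K) = 354/27.7 + 681/839 = 12.78 + 0.8117 = 13.59 d
q = ΔH / Σ(L/K) = 20.7 / 13.59 = 1.523 m/d (same in every zone)
Zone A: v = q/n = 1.523/0.11 = 13.85 m/d → t_A = 354/13.85 = 25.57 d
Zone B: v = q/n = 1.523/0.24 = 6.346 m/d → t_B = 681/6.346 = 107.3 d
Total t = 25.57 + 107.3 = 132.9 d

133 days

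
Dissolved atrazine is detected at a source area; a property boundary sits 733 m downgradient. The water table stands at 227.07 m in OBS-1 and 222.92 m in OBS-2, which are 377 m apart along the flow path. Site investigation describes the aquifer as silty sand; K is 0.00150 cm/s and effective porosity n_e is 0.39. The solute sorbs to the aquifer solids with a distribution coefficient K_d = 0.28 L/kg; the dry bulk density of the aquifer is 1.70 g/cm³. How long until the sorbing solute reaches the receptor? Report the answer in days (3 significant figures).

44500 days

Hydraulic gradient i = (227.07 − 222.92) / 377 = 4.15 / 377 = 0.01101
K = 0.00150 cm/s × 864 = 1.296 m/d
Darcy flux q = K·i = 1.296 × 0.01101 = 0.01427 m/d
Seepage velocity v = q / n = 0.01427 / 0.39 = 0.03658 m/d
Retardation R = 1 + ρ_b·K_d/n = 1 + 1.70×0.28/0.39 = 2.221
Contaminant velocity v_c = v/R = 0.03658/2.221 = 0.01647 m/d
t = L/v_c = 733/0.01647 = 44490 d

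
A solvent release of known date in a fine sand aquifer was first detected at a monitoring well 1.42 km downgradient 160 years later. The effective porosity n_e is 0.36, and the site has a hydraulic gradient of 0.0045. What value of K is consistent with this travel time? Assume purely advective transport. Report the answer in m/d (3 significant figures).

t = 160 years = 58400 d
L = 1.42 km = 1420 m
v = L / t = 1420 / 58400 = 0.02432 m/d
K = v · n / i = 0.02432 × 0.36 / 0.0045 = 1.95 m/d

1.95 m/d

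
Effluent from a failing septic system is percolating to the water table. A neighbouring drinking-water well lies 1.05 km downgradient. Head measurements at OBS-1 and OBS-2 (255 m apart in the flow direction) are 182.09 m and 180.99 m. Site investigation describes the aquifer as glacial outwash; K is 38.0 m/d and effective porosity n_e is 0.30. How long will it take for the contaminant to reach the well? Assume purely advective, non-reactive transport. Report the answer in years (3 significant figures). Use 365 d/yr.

Hydraulic gradient i = (182.09 − 180.99) / 255 = 1.10 / 255 = 0.004314
Darcy flux q = K·i = 38.0 × 0.004314 = 0.1639 m/d
v_s = q/n_e = 0.1639/0.30 = 0.5464 m/d
L = 1.05 km = 1050 m
t = L / v = 1050 / 0.5464 = 1922 d
   = 1922 / 365 = 5.26 yr

5.26 years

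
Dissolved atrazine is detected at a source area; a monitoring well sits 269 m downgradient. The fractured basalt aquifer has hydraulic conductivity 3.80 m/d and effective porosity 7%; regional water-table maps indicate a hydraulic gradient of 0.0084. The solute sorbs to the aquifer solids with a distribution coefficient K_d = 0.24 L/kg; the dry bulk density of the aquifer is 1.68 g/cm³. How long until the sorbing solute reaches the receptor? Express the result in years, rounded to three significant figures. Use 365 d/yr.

10.9 years

Darcy flux q = K·i = 3.80 × 0.0084 = 0.03192 m/d
v_s = q/n_e = 0.03192/0.07 = 0.4560 m/d
Retardation R = 1 + ρ_b·K_d/n = 1 + 1.68×0.24/0.07 = 6.760
Contaminant velocity v_c = v/R = 0.4560/6.760 = 0.06746 m/d
t = L/v_c = 269/0.06746 = 3988 d
   = 3988/365 = 10.9 yr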